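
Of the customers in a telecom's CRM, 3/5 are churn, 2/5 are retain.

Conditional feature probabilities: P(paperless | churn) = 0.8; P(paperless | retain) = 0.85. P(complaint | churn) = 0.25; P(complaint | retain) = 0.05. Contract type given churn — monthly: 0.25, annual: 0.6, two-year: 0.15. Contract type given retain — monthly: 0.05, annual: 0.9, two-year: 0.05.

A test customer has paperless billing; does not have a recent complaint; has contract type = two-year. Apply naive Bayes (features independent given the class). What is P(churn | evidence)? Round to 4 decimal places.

0.7698

churn: 0.6 × 0.8 × (1−0.25) × 0.15 = 0.054
retain: 0.4 × 0.85 × (1−0.05) × 0.05 = 0.01615
P(churn | x) = 0.054 / 0.07015 ≈ 0.7698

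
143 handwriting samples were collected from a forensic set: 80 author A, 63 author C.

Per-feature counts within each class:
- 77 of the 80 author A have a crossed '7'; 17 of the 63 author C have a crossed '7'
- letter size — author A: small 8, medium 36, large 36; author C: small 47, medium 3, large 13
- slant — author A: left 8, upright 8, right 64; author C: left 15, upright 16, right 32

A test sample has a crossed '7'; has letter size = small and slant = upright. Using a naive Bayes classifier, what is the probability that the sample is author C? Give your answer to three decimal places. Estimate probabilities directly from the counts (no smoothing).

author A: (80/143) × (77/80) × (8/80) × (8/80) ≈ 0.00538462
author C: (63/143) × (17/63) × (47/63) × (16/63) ≈ 0.0225242
P(author C | x) = 0.0225242 / 0.02790882 ≈ 0.807

0.807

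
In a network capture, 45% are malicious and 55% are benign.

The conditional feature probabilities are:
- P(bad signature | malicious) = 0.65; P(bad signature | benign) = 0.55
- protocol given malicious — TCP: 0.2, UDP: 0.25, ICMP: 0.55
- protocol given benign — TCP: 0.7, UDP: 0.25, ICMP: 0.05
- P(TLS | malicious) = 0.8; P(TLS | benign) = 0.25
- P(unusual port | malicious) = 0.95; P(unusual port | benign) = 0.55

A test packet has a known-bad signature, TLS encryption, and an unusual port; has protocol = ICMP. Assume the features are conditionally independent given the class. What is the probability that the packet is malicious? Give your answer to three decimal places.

malicious: 0.45 × 0.65 × 0.55 × 0.8 × 0.95 = 0.122265
benign: 0.55 × 0.55 × 0.05 × 0.25 × 0.55 = 0.0020796875
P(malicious | x) = 0.122265 / 0.1243446875 ≈ 0.983

0.983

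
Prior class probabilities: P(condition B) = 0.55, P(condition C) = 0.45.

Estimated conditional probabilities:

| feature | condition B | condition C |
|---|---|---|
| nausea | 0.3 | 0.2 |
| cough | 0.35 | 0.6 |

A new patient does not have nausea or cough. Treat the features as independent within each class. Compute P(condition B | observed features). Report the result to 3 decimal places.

condition B: 0.55 × (1−0.3) × (1−0.35) = 0.25025
condition C: 0.45 × (1−0.2) × (1−0.6) = 0.144
P(condition B | x) = 0.25025 / 0.39425 ≈ 0.635

0.635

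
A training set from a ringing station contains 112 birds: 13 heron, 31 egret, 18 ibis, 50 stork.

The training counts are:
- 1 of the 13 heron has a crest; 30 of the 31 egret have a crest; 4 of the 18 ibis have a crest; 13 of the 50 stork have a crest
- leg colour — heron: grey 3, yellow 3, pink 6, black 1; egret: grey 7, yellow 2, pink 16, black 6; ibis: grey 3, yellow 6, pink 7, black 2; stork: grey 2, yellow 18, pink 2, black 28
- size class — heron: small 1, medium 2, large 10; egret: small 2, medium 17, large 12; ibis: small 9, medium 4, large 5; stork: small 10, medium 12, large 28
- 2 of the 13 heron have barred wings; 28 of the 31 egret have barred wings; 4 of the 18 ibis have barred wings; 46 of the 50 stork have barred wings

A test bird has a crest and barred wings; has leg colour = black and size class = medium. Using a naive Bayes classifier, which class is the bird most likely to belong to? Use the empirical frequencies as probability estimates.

heron: (13/112) × (1/13) × (1/13) × (2/13) × (2/13) ≈ 0.0000162559
egret: (31/112) × (30/31) × (6/31) × (17/31) × (28/31) ≈ 0.0256789
ibis: (18/112) × (4/18) × (2/18) × (4/18) × (4/18) ≈ 0.000195963
stork: (50/112) × (13/50) × (28/50) × (12/50) × (46/50) = 0.014352
Highest score → egret.

egret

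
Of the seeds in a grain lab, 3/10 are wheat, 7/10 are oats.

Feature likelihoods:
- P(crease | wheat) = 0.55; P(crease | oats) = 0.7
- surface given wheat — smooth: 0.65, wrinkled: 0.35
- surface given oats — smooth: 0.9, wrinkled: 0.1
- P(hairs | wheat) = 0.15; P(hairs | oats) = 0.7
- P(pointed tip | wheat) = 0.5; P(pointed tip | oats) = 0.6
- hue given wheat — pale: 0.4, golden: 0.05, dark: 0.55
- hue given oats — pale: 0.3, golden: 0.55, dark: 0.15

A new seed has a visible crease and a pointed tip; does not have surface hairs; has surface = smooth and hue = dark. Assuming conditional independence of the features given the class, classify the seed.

wheat: 0.3 × 0.55 × 0.65 × (1−0.15) × 0.5 × 0.55 = 0.0250696875
oats: 0.7 × 0.7 × 0.9 × (1−0.7) × 0.6 × 0.15 = 0.011907
Highest score → wheat.

wheat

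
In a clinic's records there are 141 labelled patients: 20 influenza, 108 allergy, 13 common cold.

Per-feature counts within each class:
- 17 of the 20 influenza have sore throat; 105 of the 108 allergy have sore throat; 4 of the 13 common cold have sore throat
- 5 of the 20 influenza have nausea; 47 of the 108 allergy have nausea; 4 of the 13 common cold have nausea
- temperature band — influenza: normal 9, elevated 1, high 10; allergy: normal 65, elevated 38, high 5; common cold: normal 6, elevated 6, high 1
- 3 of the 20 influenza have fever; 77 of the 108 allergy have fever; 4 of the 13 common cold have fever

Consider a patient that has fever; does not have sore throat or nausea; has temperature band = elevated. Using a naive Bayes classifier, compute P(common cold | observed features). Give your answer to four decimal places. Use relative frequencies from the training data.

influenza: (20/141) × (3/20) × (15/20) × (1/20) × (3/20) ≈ 0.000119681
allergy: (108/141) × (3/108) × (61/108) × (38/108) × (77/108) ≈ 0.00301464
common cold: (13/141) × (9/13) × (9/13) × (6/13) × (4/13) ≈ 0.00627548
P(common cold | x) = 0.00627548 / 0.009409801 ≈ 0.6669

0.6669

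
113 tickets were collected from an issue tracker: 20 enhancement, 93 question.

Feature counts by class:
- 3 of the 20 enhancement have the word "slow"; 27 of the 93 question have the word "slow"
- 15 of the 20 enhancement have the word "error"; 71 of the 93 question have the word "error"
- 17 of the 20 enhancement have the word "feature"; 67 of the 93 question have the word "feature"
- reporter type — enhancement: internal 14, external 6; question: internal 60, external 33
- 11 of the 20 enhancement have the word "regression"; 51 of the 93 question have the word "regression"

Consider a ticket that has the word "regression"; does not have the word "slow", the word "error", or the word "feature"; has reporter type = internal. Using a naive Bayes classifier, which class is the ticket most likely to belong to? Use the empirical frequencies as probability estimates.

enhancement: (20/113) × (17/20) × (5/20) × (3/20) × (14/20) × (11/20) ≈ 0.00217201
question: (93/113) × (66/93) × (22/93) × (26/93) × (60/93) × (51/93) ≈ 0.0136663
Highest score → question.

question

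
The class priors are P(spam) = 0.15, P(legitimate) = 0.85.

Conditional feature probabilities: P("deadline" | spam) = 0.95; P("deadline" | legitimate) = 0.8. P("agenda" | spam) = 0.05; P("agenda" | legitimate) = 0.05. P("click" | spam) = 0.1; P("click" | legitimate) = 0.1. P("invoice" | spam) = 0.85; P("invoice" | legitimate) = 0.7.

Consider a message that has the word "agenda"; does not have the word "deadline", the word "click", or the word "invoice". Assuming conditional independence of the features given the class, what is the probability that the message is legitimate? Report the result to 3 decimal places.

spam: 0.15 × (1−0.95) × 0.05 × (1−0.1) × (1−0.85) = 0.000050625
legitimate: 0.85 × (1−0.8) × 0.05 × (1−0.1) × (1−0.7) = 0.002295
P(legitimate | x) = 0.002295 / 0.002345625 ≈ 0.978

0.978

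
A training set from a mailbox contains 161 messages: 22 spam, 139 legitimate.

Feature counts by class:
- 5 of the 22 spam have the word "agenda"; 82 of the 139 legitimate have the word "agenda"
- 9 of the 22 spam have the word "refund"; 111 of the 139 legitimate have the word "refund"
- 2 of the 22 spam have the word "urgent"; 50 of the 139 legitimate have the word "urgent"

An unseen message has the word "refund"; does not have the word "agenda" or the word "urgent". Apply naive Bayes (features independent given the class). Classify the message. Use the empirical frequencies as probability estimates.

spam: (22/161) × (17/22) × (9/22) × (20/22) ≈ 0.039269
legitimate: (139/161) × (57/139) × (111/139) × (89/139) ≈ 0.181022
Highest score → legitimate.

legitimate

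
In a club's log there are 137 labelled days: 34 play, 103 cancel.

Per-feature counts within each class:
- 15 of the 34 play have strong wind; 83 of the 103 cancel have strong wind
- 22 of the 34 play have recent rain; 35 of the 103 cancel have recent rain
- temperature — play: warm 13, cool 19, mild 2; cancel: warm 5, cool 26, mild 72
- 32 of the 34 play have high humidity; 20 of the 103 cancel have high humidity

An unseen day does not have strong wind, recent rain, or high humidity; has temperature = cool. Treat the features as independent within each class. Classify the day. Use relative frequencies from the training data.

play: (34/137) × (19/34) × (12/34) × (19/34) × (2/34) ≈ 0.00160902
cancel: (103/137) × (20/103) × (68/103) × (26/103) × (83/103) ≈ 0.0196046
Highest score → cancel.

cancel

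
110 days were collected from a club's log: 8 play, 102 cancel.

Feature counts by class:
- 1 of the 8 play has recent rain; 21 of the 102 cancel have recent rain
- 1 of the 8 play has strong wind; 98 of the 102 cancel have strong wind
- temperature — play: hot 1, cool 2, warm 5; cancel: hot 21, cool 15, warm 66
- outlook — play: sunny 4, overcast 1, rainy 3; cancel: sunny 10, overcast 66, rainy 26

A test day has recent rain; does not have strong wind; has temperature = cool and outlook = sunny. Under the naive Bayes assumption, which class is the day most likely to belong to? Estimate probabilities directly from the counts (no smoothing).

play: (8/110) × (1/8) × (7/8) × (2/8) × (4/8) ≈ 0.000994318
cancel: (102/110) × (21/102) × (4/102) × (15/102) × (10/102) ≈ 0.000107939
Highest score → play.

play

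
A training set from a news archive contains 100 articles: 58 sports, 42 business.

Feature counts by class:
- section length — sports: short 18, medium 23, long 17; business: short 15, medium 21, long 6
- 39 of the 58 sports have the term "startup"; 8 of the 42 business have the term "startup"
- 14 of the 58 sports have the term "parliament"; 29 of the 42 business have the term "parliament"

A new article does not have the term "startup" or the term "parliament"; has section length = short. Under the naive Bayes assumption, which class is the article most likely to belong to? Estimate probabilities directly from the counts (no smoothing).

sports

sports: (58/100) × (18/58) × (19/58) × (44/58) ≈ 0.0447325
business: (42/100) × (15/42) × (34/42) × (13/42) ≈ 0.037585
Highest score → sports.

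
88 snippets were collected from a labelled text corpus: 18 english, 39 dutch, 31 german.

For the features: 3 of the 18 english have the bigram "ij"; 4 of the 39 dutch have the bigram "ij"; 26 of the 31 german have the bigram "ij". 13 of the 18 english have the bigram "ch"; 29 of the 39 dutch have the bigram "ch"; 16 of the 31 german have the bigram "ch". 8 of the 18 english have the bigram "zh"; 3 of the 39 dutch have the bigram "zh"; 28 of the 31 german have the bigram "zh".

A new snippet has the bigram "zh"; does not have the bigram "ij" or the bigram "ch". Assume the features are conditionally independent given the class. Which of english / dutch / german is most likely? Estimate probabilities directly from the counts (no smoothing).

german

english: (18/88) × (15/18) × (5/18) × (8/18) ≈ 0.0210438
dutch: (39/88) × (35/39) × (10/39) × (3/39) ≈ 0.00784472
german: (31/88) × (5/31) × (15/31) × (28/31) ≈ 0.0248321
Highest score → german.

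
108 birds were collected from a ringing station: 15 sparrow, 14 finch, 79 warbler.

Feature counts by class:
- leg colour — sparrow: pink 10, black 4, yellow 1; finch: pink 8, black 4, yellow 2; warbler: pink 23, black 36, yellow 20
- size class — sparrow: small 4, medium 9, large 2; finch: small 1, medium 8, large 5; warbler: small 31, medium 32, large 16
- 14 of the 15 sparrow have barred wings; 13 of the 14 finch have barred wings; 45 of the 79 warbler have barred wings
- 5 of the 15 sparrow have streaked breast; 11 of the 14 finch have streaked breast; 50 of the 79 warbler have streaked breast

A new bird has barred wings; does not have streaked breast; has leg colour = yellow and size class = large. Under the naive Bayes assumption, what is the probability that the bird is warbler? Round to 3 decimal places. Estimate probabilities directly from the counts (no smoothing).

sparrow: (15/108) × (1/15) × (2/15) × (14/15) × (10/15) ≈ 0.000768176
finch: (14/108) × (2/14) × (5/14) × (13/14) × (3/14) ≈ 0.001316
warbler: (79/108) × (20/79) × (16/79) × (45/79) × (29/79) ≈ 0.00784252
P(warbler | x) = 0.00784252 / 0.009926696 ≈ 0.790

0.790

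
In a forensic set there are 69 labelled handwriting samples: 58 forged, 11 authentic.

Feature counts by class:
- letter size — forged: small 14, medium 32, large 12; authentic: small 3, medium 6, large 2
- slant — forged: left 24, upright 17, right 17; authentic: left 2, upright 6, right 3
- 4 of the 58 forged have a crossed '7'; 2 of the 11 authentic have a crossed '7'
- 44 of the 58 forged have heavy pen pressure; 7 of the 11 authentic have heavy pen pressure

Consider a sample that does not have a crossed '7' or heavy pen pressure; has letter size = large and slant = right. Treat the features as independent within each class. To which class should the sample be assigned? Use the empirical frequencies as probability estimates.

forged: (58/69) × (12/58) × (17/58) × (54/58) × (14/58) ≈ 0.0114556
authentic: (11/69) × (2/11) × (3/11) × (9/11) × (4/11) ≈ 0.00235194
Highest score → forged.

forged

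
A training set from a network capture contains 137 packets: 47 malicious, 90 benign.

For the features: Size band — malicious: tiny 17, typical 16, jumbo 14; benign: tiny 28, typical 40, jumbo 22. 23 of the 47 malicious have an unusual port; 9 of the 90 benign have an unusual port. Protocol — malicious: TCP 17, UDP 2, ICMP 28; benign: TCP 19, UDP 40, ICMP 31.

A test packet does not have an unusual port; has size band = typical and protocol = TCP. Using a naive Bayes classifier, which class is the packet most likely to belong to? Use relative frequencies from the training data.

malicious: (47/137) × (16/47) × (24/47) × (17/47) ≈ 0.0215707
benign: (90/137) × (40/90) × (81/90) × (19/90) ≈ 0.0554745
Highest score → benign.

benign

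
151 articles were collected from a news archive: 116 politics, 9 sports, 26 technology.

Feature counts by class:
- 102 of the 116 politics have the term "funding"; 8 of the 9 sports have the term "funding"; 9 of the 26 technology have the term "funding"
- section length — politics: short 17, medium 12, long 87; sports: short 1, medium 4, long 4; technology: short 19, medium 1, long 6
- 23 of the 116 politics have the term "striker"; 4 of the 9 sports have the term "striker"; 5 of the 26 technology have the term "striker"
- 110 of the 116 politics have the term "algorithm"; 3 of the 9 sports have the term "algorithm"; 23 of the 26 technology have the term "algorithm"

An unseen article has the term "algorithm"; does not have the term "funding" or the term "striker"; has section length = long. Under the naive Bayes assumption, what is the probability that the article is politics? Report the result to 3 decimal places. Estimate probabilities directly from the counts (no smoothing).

0.735

politics: (116/151) × (14/116) × (87/116) × (93/116) × (110/116) ≈ 0.0528655
sports: (9/151) × (1/9) × (4/9) × (5/9) × (3/9) ≈ 0.000545063
technology: (26/151) × (17/26) × (6/26) × (21/26) × (23/26) ≈ 0.0185631
P(politics | x) = 0.0528655 / 0.071973663 ≈ 0.735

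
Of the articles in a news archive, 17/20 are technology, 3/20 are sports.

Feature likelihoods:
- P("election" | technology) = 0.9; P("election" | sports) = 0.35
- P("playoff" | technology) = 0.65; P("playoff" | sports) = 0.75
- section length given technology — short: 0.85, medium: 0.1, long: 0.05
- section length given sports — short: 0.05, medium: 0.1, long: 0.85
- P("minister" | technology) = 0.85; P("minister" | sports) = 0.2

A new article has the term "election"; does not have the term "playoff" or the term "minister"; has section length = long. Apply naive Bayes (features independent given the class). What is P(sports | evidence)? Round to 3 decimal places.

0.816

technology: 0.85 × 0.9 × (1−0.65) × 0.05 × (1−0.85) = 0.002008125
sports: 0.15 × 0.35 × (1−0.75) × 0.85 × (1−0.2) = 0.008925
P(sports | x) = 0.008925 / 0.010933125 ≈ 0.816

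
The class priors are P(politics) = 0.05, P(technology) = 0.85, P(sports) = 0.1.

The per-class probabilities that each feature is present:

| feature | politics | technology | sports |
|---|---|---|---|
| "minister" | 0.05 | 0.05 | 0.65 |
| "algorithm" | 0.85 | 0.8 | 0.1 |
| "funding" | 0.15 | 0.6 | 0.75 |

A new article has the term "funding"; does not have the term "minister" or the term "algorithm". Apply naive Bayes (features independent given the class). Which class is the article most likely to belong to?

technology

politics: 0.05 × (1−0.05) × (1−0.85) × 0.15 = 0.00106875
technology: 0.85 × (1−0.05) × (1−0.8) × 0.6 = 0.0969
sports: 0.1 × (1−0.65) × (1−0.1) × 0.75 = 0.023625
Highest score → technology.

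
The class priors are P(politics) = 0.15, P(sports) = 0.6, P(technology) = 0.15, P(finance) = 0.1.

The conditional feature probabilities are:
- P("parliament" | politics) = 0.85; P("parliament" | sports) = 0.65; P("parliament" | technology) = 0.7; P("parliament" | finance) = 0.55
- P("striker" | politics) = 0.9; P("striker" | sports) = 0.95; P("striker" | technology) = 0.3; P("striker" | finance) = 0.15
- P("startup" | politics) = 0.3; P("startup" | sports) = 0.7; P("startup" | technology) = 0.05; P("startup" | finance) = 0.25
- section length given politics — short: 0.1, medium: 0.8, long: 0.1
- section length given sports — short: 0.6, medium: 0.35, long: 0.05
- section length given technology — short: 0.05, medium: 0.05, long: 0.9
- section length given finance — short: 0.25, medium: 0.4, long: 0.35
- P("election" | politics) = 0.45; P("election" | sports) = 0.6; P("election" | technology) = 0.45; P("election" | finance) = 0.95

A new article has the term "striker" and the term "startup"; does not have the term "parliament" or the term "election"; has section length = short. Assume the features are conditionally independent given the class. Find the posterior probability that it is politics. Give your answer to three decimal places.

politics: 0.15 × (1−0.85) × 0.9 × 0.3 × 0.1 × (1−0.45) = 0.000334125
sports: 0.6 × (1−0.65) × 0.95 × 0.7 × 0.6 × (1−0.6) = 0.033516
technology: 0.15 × (1−0.7) × 0.3 × 0.05 × 0.05 × (1−0.45) = 0.0000185625
finance: 0.1 × (1−0.55) × 0.15 × 0.25 × 0.25 × (1−0.95) = 0.00002109375
P(politics | x) = 0.000334125 / 0.03388978125 ≈ 0.010

0.010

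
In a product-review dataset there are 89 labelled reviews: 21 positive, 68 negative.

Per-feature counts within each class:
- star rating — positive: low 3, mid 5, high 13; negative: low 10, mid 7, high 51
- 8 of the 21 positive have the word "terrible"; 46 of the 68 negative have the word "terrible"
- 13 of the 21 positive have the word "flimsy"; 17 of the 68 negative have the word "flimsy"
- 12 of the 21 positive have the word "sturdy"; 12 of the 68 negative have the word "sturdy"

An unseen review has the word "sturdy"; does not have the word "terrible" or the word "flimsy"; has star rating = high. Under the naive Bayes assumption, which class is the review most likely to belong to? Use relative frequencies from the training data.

positive: (21/89) × (13/21) × (13/21) × (8/21) × (12/21) ≈ 0.0196838
negative: (68/89) × (51/68) × (22/68) × (51/68) × (12/68) ≈ 0.0245373
Highest score → negative.

negative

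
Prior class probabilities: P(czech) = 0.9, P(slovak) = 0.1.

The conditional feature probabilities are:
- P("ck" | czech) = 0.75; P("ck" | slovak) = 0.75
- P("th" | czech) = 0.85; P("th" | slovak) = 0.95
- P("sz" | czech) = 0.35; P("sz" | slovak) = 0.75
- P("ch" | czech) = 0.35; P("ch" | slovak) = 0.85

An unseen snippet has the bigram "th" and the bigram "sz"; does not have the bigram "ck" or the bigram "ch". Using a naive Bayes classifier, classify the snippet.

czech: 0.9 × (1−0.75) × 0.85 × 0.35 × (1−0.35) = 0.043509375
slovak: 0.1 × (1−0.75) × 0.95 × 0.75 × (1−0.85) = 0.002671875
Highest score → czech.

czech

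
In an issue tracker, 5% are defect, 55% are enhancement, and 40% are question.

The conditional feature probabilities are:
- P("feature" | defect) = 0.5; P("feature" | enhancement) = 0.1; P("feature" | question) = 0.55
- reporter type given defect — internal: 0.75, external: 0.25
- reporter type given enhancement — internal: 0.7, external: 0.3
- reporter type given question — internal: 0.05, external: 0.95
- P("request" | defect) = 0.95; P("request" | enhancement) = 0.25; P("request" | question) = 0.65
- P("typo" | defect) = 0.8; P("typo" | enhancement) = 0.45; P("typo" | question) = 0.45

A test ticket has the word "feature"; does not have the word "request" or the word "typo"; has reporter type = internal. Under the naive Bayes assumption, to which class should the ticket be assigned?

defect: 0.05 × 0.5 × 0.75 × (1−0.95) × (1−0.8) = 0.0001875
enhancement: 0.55 × 0.1 × 0.7 × (1−0.25) × (1−0.45) = 0.01588125
question: 0.4 × 0.55 × 0.05 × (1−0.65) × (1−0.45) = 0.0021175
Highest score → enhancement.

enhancement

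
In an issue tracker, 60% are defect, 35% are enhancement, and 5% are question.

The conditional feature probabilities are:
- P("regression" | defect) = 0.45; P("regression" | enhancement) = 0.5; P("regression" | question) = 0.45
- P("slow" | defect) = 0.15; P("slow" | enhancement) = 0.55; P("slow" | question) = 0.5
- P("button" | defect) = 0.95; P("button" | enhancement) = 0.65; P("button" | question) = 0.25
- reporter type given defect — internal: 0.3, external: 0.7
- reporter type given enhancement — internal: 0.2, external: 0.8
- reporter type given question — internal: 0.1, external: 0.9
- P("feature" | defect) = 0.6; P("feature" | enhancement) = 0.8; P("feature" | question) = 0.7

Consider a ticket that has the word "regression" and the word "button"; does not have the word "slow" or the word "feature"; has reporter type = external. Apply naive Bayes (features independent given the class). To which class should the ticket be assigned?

defect: 0.6 × 0.45 × (1−0.15) × 0.95 × 0.7 × (1−0.6) = 0.061047
enhancement: 0.35 × 0.5 × (1−0.55) × 0.65 × 0.8 × (1−0.8) = 0.00819
question: 0.05 × 0.45 × (1−0.5) × 0.25 × 0.9 × (1−0.7) = 0.000759375
Highest score → defect.

defect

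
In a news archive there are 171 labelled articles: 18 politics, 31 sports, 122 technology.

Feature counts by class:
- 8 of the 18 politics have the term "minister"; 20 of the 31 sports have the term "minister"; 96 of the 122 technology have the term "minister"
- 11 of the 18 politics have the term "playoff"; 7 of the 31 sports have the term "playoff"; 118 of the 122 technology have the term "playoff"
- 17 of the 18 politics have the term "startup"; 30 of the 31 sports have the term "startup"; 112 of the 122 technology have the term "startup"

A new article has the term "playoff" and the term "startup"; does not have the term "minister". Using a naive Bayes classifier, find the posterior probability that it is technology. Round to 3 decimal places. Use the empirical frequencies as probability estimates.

0.738

politics: (18/171) × (10/18) × (11/18) × (17/18) ≈ 0.0337521
sports: (31/171) × (11/31) × (7/31) × (30/31) ≈ 0.014057
technology: (122/171) × (26/122) × (118/122) × (112/122) ≈ 0.135007
P(technology | x) = 0.135007 / 0.1828161 ≈ 0.738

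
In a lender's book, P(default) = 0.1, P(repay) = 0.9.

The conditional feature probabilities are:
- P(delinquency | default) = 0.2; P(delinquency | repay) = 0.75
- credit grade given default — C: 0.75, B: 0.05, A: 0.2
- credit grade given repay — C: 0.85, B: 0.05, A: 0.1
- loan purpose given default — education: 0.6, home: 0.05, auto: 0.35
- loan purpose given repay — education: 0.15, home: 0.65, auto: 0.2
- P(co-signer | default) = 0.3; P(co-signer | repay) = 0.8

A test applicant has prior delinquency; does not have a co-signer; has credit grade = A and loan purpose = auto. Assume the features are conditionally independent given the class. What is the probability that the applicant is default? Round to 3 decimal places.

default: 0.1 × 0.2 × 0.2 × 0.35 × (1−0.3) = 0.00098
repay: 0.9 × 0.75 × 0.1 × 0.2 × (1−0.8) = 0.0027
P(default | x) = 0.00098 / 0.00368 ≈ 0.266

0.266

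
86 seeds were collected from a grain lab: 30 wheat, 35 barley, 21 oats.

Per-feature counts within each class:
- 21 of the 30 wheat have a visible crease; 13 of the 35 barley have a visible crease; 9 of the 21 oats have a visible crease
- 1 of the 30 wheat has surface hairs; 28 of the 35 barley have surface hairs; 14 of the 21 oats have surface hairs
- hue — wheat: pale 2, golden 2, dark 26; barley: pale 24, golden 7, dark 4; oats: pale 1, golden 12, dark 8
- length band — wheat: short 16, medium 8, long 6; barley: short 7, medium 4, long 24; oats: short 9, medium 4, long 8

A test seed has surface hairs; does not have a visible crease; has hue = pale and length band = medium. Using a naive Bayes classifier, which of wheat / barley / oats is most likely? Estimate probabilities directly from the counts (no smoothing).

barley

wheat: (30/86) × (9/30) × (1/30) × (2/30) × (8/30) ≈ 0.0000620155
barley: (35/86) × (22/35) × (28/35) × (24/35) × (4/35) ≈ 0.016038
oats: (21/86) × (12/21) × (14/21) × (1/21) × (4/21) ≈ 0.000843748
Highest score → barley.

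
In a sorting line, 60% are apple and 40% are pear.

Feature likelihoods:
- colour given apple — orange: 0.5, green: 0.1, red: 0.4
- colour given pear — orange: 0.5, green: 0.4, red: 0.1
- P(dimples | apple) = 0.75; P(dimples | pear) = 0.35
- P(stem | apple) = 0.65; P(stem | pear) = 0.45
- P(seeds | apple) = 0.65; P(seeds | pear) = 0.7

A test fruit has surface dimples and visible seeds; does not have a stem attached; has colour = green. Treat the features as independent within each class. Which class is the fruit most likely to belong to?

apple: 0.6 × 0.1 × 0.75 × (1−0.65) × 0.65 = 0.0102375
pear: 0.4 × 0.4 × 0.35 × (1−0.45) × 0.7 = 0.02156
Highest score → pear.

pear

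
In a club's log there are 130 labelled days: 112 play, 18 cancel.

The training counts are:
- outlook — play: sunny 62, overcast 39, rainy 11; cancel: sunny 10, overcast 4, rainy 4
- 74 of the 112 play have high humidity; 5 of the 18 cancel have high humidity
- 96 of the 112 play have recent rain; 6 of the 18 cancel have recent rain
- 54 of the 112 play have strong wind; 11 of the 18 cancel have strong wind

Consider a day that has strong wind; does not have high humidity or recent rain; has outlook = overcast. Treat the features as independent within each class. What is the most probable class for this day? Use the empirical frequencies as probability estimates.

cancel

play: (112/130) × (39/112) × (38/112) × (16/112) × (54/112) ≈ 0.00701075
cancel: (18/130) × (4/18) × (13/18) × (12/18) × (11/18) ≈ 0.0090535
Highest score → cancel.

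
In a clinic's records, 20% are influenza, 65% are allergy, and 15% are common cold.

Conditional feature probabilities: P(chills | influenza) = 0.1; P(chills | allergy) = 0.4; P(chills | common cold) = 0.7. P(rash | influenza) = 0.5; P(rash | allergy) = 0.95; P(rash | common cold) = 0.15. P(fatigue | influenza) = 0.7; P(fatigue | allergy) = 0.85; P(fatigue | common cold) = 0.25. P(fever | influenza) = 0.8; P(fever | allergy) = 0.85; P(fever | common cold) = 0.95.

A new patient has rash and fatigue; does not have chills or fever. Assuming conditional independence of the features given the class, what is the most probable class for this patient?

allergy

influenza: 0.2 × (1−0.1) × 0.5 × 0.7 × (1−0.8) = 0.0126
allergy: 0.65 × (1−0.4) × 0.95 × 0.85 × (1−0.85) = 0.04723875
common cold: 0.15 × (1−0.7) × 0.15 × 0.25 × (1−0.95) = 0.000084375
Highest score → allergy.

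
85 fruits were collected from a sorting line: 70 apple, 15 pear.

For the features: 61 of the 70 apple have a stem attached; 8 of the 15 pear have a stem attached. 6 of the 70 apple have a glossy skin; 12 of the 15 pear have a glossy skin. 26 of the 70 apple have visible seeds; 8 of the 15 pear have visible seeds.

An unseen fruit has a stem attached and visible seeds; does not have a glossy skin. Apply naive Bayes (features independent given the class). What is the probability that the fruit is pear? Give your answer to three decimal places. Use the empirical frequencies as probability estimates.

apple: (70/85) × (61/70) × (64/70) × (26/70) ≈ 0.243707
pear: (15/85) × (8/15) × (3/15) × (8/15) ≈ 0.0100392
P(pear | x) = 0.0100392 / 0.2537462 ≈ 0.040

0.040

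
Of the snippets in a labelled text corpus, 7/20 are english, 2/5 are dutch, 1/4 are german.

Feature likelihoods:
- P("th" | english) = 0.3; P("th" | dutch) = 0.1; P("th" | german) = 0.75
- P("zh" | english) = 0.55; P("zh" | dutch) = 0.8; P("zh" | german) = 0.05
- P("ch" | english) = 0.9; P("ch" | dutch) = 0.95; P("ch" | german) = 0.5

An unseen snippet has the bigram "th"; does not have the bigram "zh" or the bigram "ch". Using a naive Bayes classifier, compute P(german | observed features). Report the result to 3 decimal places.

0.946

english: 0.35 × 0.3 × (1−0.55) × (1−0.9) = 0.004725
dutch: 0.4 × 0.1 × (1−0.8) × (1−0.95) = 0.0004
german: 0.25 × 0.75 × (1−0.05) × (1−0.5) = 0.0890625
P(german | x) = 0.0890625 / 0.0941875 ≈ 0.946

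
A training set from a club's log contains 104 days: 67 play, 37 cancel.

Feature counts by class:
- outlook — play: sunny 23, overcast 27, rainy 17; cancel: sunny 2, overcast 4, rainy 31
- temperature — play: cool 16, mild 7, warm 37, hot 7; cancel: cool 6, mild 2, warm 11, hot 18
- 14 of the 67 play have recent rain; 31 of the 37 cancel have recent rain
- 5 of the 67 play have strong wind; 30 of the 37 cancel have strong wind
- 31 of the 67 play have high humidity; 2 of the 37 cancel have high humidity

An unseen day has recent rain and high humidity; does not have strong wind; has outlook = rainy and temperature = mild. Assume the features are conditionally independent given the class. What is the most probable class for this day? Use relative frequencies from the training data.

play

play: (67/104) × (17/67) × (7/67) × (14/67) × (62/67) × (31/67) ≈ 0.0015279
cancel: (37/104) × (31/37) × (2/37) × (31/37) × (7/37) × (2/37) ≈ 0.000138052
Highest score → play.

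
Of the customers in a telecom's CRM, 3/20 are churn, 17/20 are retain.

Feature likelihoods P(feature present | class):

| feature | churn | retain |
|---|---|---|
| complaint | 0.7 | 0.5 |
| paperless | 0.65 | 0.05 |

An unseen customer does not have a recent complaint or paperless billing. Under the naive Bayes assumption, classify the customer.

retain

churn: 0.15 × (1−0.7) × (1−0.65) = 0.01575
retain: 0.85 × (1−0.5) × (1−0.05) = 0.40375
Highest score → retain.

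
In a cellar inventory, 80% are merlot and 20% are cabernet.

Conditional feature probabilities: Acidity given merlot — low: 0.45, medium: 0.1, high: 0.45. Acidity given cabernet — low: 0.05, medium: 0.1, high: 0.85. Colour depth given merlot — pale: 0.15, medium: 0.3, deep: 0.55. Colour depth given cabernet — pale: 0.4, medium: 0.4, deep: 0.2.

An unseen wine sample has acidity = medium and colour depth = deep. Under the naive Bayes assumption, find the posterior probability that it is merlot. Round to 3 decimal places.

0.917

merlot: 0.8 × 0.1 × 0.55 = 0.044
cabernet: 0.2 × 0.1 × 0.2 = 0.004
P(merlot | x) = 0.044 / 0.048 ≈ 0.917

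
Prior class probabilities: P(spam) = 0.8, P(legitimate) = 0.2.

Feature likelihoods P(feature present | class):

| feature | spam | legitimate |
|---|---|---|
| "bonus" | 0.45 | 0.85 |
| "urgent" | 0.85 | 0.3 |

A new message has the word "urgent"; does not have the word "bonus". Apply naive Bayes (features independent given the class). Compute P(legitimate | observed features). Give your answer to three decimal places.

spam: 0.8 × (1−0.45) × 0.85 = 0.374
legitimate: 0.2 × (1−0.85) × 0.3 = 0.009
P(legitimate | x) = 0.009 / 0.383 ≈ 0.023

0.023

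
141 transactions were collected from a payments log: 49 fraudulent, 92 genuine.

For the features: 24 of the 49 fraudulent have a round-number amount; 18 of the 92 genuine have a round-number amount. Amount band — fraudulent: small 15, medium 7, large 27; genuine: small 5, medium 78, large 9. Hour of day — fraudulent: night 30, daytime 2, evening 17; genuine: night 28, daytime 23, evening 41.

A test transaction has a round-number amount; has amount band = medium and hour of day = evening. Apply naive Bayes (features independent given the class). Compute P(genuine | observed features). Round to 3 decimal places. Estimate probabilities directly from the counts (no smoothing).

fraudulent: (49/141) × (24/49) × (7/49) × (17/49) ≈ 0.0084362
genuine: (92/141) × (18/92) × (78/92) × (41/92) ≈ 0.0482343
P(genuine | x) = 0.0482343 / 0.0566705 ≈ 0.851

0.851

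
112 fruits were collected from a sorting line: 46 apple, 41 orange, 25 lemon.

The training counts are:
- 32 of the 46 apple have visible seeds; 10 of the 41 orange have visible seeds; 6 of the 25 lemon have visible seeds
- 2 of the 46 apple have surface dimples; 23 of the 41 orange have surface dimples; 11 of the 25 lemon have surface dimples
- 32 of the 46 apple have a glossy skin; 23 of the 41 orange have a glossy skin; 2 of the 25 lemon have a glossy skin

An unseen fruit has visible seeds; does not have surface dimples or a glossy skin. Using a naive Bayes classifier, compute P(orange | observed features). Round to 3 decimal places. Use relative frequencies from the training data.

0.134

apple: (46/112) × (32/46) × (44/46) × (14/46) ≈ 0.0831758
orange: (41/112) × (10/41) × (18/41) × (18/41) ≈ 0.0172091
lemon: (25/112) × (6/25) × (14/25) × (23/25) = 0.0276
P(orange | x) = 0.0172091 / 0.1279849 ≈ 0.134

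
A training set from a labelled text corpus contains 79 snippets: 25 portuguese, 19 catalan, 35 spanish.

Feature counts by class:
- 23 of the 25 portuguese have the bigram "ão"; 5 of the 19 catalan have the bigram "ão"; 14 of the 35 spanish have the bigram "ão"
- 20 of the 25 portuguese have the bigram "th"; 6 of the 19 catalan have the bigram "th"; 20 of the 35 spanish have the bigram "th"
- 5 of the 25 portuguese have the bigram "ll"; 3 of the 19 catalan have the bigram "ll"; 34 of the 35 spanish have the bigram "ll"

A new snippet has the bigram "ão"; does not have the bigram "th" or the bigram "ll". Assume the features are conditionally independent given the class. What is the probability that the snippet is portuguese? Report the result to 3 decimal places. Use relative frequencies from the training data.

portuguese: (25/79) × (23/25) × (5/25) × (20/25) ≈ 0.0465823
catalan: (19/79) × (5/19) × (13/19) × (16/19) ≈ 0.0364669
spanish: (35/79) × (14/35) × (15/35) × (1/35) ≈ 0.00216998
P(portuguese | x) = 0.0465823 / 0.08521918 ≈ 0.547

0.547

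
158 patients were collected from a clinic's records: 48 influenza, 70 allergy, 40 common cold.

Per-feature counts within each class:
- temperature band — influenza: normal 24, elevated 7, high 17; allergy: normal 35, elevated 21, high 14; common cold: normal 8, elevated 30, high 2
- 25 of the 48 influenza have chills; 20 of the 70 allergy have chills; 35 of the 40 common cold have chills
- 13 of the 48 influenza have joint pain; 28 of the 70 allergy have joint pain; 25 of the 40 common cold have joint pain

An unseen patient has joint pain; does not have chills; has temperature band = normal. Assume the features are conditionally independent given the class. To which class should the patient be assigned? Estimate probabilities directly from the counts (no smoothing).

allergy

influenza: (48/158) × (24/48) × (23/48) × (13/48) ≈ 0.0197126
allergy: (70/158) × (35/70) × (50/70) × (28/70) ≈ 0.0632911
common cold: (40/158) × (8/40) × (5/40) × (25/40) ≈ 0.0039557
Highest score → allergy.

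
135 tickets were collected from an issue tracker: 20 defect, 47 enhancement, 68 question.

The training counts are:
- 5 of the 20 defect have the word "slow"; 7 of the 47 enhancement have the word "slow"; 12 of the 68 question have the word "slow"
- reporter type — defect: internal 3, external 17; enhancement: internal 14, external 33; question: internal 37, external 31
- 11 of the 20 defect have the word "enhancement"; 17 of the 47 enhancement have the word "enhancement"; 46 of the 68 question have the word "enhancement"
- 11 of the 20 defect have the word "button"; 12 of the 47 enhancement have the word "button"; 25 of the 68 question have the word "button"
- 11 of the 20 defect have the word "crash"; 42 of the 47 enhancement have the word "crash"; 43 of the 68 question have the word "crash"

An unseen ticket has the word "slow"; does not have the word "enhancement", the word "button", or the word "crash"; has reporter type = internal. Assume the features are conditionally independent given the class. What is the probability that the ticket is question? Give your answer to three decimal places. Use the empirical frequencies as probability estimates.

0.739

defect: (20/135) × (5/20) × (3/20) × (9/20) × (9/20) × (9/20) = 0.00050625
enhancement: (47/135) × (7/47) × (14/47) × (30/47) × (35/47) × (5/47) ≈ 0.000781016
question: (68/135) × (12/68) × (37/68) × (22/68) × (43/68) × (25/68) ≈ 0.00363785
P(question | x) = 0.00363785 / 0.004925116 ≈ 0.739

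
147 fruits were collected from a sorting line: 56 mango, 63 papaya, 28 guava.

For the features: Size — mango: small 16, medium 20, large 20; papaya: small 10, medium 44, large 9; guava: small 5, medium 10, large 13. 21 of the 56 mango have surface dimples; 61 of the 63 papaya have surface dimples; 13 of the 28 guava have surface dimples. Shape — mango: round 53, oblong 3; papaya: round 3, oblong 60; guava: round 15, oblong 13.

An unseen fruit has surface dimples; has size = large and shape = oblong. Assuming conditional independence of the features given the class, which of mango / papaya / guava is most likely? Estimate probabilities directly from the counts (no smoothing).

papaya

mango: (56/147) × (20/56) × (21/56) × (3/56) ≈ 0.00273324
papaya: (63/147) × (9/63) × (61/63) × (60/63) ≈ 0.056458
guava: (28/147) × (13/28) × (13/28) × (13/28) ≈ 0.0190632
Highest score → papaya.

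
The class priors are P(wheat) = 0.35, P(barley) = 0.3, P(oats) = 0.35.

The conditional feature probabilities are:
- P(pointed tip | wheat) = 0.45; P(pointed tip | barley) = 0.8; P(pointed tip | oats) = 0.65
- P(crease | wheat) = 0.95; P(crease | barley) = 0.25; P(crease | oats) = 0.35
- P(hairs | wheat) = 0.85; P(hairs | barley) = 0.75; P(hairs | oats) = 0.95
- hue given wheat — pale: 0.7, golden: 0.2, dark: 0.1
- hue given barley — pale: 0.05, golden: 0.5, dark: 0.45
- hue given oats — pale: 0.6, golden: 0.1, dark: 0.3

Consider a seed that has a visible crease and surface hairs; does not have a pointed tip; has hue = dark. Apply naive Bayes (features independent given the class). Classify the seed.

wheat

wheat: 0.35 × (1−0.45) × 0.95 × 0.85 × 0.1 = 0.015544375
barley: 0.3 × (1−0.8) × 0.25 × 0.75 × 0.45 = 0.0050625
oats: 0.35 × (1−0.65) × 0.35 × 0.95 × 0.3 = 0.012219375
Highest score → wheat.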